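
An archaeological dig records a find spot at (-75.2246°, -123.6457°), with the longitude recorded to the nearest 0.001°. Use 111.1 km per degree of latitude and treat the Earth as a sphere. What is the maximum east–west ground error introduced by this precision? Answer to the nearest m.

14 m

Rounding to 3 decimal places leaves the longitude within ±0.0005° of the true value.
One degree of longitude at 75.2246° is 111100 × cos 75.2246° ≈ 111100 × 0.2550 = 28333.9 m.
So at most 0.0005° × 28333.9 ≈ 14.167 m east–west.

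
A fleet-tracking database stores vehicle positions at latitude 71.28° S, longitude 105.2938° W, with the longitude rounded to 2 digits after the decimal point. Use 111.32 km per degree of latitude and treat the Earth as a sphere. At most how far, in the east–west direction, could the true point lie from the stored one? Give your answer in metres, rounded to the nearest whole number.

179 metres

Rounding to 2 decimal places leaves the longitude within ±0.005° of the true value.
One degree of longitude at 71.28° is 111320 × cos 71.28° ≈ 111320 × 0.3209 = 35727.4 m.
So at most 0.005° × 35727.4 ≈ 178.637 m east–west.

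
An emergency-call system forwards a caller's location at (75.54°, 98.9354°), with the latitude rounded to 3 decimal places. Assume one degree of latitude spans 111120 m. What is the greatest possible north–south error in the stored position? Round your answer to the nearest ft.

Rounding to 3 decimal places leaves the latitude within ±0.0005° of the true value.
So the N–S error is at most 0.0005 × 111120 = 55.56 m.
In feet: 55.56 m ÷ 0.3048 ≈ 182.28 ft.

182 ft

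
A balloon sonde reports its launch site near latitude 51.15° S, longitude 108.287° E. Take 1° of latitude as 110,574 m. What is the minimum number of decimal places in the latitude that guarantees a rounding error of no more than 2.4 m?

5 decimal places

One degree of latitude covers 110574 m.
Rounding to N decimal places gives at most 0.5 × 10⁻ᴺ degrees of error, i.e. 0.5 × 10⁻ᴺ × 110574 m.
Setting 55287 × 10⁻ᴺ ≤ 2.4 gives 10ᴺ ≥ 2.304e+04, i.e. N ≥ 4.36.
At 4 places the error can reach 5.53 m, but 5 places keeps it to 0.553 m.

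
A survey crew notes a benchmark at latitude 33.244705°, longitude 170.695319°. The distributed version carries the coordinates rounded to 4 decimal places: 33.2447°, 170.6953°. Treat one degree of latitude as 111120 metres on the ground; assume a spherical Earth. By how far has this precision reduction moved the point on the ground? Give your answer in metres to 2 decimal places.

1.85 metres

The latitude changed by +0.000005° and the longitude by +0.000019°.
N–S: 0.000005° × 111120 m/° = 0.5556 m.
East–west at this latitude: 0.000019° × 111120 × cos 33.2447° ≈ 0.000019 × 92933.8 = 1.76574 m.
Combined displacement = (0.5556² + 1.76574²)^½ ≈ 1.85109 m.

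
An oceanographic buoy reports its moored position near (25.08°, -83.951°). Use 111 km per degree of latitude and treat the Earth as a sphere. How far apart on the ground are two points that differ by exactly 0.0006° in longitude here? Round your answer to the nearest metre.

60 metres

One degree of longitude here spans 111000 × cos 25.08° = 111000 × 0.9057 ≈ 100535 m; 0.0006° of that is 60.3207 m.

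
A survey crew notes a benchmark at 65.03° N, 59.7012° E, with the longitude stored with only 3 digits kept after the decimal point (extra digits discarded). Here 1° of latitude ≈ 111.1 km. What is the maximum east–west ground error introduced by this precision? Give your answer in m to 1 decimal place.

46.9 m

Truncating at 3 decimal places can drop up to a full unit in the last place, so the longitude may be off by as much as 0.001°.
At latitude 65.03° a degree of longitude spans 111100 m × cos 65.03° = 111100 × 0.4221 ≈ 46900.2 m.
Maximum E–W displacement: 0.001 × 46900.2 = 46.9002 m.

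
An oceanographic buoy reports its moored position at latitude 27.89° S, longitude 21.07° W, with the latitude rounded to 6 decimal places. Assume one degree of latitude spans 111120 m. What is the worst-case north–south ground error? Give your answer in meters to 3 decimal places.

0.056 meters

Rounding to 6 decimal places leaves the latitude within ±5e-07° of the true value.
North–south distance: 5e-07° × 111120 m/° = 0.05556 m.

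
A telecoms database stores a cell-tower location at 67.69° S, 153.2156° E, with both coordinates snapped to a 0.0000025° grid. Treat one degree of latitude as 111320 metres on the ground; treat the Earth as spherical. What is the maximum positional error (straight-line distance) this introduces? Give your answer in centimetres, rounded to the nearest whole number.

With a 0.0000025° grid the true value lies within half a step, ±0.0000025°/2 = ±1.25e-06°, of the stored one.
Latitude error → 1.25e-06 × 111320 = 0.13915 m along the meridian.
E–W at 67.69°: 1.25e-06° × 111320 × cos 67.69° = 1.25e-06 × 111320 × 0.3796 ≈ 0.0528238 m.
The two errors are perpendicular, so the maximum displacement is √(0.13915² + 0.0528238²) ≈ 0.148839 m.
That is 0.148839 m = 14.884 cm.

15 centimetres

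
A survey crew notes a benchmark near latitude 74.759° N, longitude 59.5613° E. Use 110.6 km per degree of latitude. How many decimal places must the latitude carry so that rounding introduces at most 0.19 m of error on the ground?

6

One degree of latitude covers 110600 m.
N decimal places → at most half a unit in the last place, 0.5 × 10⁻ᴺ° = 110600/2 × 10⁻ᴺ m.
Setting 55300 × 10⁻ᴺ ≤ 0.19 gives 10ᴺ ≥ 2.911e+05, i.e. N ≥ 5.46.
N = 5 would give 0.553 m (too coarse); N = 6 gives 0.0553 m ≤ 0.19 m.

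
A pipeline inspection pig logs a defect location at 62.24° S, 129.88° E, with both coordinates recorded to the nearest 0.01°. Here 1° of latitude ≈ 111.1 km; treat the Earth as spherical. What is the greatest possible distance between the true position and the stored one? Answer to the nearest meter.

613 meters

Rounding to 2 decimal places leaves each coordinate within ±0.005° of the true value.
Latitude error → 0.005 × 111100 = 555.5 m along the meridian.
E–W at 62.24°: 0.005° × 111100 × cos 62.24° = 0.005 × 111100 × 0.4658 ≈ 258.735 m.
Combining orthogonally: (555.5² + 258.735²)^½ ≈ 612.8 m.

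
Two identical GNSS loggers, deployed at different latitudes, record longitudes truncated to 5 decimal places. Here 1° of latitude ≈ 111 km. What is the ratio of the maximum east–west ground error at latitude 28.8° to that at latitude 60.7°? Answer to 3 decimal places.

Truncating at 5 decimal places can drop up to a full unit in the last place, so the longitude may be off by as much as 1e-05°.
At 28.8°: 1e-05° × 111000 × cos 28.8° = 1e-05 × 111000 × 0.8763 ≈ 0.9727 m.
Error at 60.7° = 1e-05° × 111000 × cos 60.7° ≈ 1.11 × 0.4894 = 0.54321 m.
The ratio reduces to cos 28.8° / cos 60.7° = 0.8763/0.4894 ≈ 1.7906.

1.791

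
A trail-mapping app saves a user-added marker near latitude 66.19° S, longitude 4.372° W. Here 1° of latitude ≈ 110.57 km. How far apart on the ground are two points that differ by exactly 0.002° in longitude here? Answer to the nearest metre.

89 metres

At 66.19° a degree of longitude is 110570 × cos 66.19° ≈ 44637.7 m, so 0.002° corresponds to 89.2753 m.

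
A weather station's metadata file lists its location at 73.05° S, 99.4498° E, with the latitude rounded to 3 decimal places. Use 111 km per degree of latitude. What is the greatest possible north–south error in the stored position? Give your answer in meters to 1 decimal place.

Rounding to 3 decimal places leaves the latitude within ±0.0005° of the true value.
North–south distance: 0.0005° × 111000 m/° = 55.5 m.

55.5 meters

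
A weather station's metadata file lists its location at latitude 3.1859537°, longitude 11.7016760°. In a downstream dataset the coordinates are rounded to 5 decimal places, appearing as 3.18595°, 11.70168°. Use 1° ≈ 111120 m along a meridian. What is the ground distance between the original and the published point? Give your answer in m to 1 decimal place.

The latitude changed by +0.0000037° and the longitude by -0.0000040°.
N–S: 0.0000037° × 111120 m/° = 0.411144 m.
East–west at this latitude: -0.0000040° × 111120 × cos 3.18595° ≈ -0.0000040 × 110948 = -0.443793 m.
Distance: √(0.411144² + 0.443793²) ≈ 0.604972 m.

0.6 m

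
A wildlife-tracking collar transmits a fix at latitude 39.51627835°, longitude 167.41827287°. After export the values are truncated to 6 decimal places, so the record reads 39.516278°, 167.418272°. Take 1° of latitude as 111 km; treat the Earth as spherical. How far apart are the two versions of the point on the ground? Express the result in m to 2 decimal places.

Δlat = 39.51627835 − 39.516278 = +0.00000035°; Δlon = 167.41827287 − 167.418272 = +0.00000087°.
N–S: 0.00000035° × 111000 m/° = 0.03885 m.
E–W at 39.5163°: 0.00000087° × 111000 × cos 39.5163° = 0.00000087 × 111000 × 0.7714 ≈ 0.0744983 m.
Hypotenuse of the two orthogonal shifts: √(0.03885² + 0.0744983²) = 0.0840198 m.

0.08 m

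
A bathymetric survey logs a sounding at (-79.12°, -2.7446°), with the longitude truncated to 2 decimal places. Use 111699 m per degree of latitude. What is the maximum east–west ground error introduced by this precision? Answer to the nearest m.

211 m

Truncating at 2 decimal places can drop up to a full unit in the last place, so the longitude may be off by as much as 0.01°.
At latitude 79.12° a degree of longitude spans 111699 m × cos 79.12° = 111699 × 0.1888 ≈ 21083.5 m.
East–west error: 0.01° × 21083.5 m/° ≈ 210.835 m.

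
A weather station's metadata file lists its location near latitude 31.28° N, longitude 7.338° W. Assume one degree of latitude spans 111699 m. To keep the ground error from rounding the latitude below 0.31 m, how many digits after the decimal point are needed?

6 decimal places

One degree of latitude covers 111699 m.
N decimal places → at most half a unit in the last place, 0.5 × 10⁻ᴺ° = 111699/2 × 10⁻ᴺ m.
Setting 55849.5 × 10⁻ᴺ ≤ 0.31 gives 10ᴺ ≥ 1.802e+05, i.e. N ≥ 5.26.
At 5 places the error can reach 0.558 m, but 6 places keeps it to 0.0558 m.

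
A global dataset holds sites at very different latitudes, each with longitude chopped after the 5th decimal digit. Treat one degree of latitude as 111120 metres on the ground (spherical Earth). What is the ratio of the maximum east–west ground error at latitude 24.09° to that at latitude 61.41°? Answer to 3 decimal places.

1.908

Truncating at 5 decimal places can drop up to a full unit in the last place, so the longitude may be off by as much as 1e-05°.
At 24.09°: 1e-05° × 111120 × cos 24.09° = 1e-05 × 111120 × 0.9129 ≈ 1.0144 m.
At 61.41°: 1e-05° × 111120 × cos 61.41° = 1e-05 × 111120 × 0.4785 ≈ 0.53175 m.
The ratio reduces to cos 24.09° / cos 61.41° = 0.9129/0.4785 ≈ 1.9077.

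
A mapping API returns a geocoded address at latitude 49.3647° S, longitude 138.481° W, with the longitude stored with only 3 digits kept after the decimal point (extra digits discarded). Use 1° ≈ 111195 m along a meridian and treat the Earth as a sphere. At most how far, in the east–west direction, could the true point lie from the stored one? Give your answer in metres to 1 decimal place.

72.4 metres

Truncating at 3 decimal places can drop up to a full unit in the last place, so the longitude may be off by as much as 0.001°.
One degree of longitude at 49.3647° is 111195 × cos 49.3647° ≈ 111195 × 0.6512 = 72414.8 m.
East–west error: 0.001° × 72414.8 m/° ≈ 72.4148 m.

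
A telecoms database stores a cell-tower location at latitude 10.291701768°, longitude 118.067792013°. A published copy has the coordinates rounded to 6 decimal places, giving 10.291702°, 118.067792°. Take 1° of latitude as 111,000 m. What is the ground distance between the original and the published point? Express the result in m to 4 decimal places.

0.0258 m

Δlat = 10.291701768 − 10.291702 = -0.000000232°; Δlon = 118.067792013 − 118.067792 = +0.000000013°.
N–S: -0.000000232° × 111000 m/° = -0.025752 m.
E–W at 10.2917°: 0.000000013° × 111000 × cos 10.2917° = 0.000000013 × 111000 × 0.9839 ≈ 0.00141978 m.
Combined displacement = (0.025752² + 0.00141978²)^½ ≈ 0.0257911 m.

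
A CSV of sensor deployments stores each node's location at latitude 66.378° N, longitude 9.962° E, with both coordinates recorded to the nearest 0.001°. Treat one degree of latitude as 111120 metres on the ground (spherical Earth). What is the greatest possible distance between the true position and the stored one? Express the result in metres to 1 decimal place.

59.9 metres

Rounding to 3 decimal places leaves each coordinate within ±0.0005° of the true value.
Latitude error → 0.0005 × 111120 = 55.56 m along the meridian.
Longitude error → 0.0005 × 111120 × cos 66.378° = 0.0005 × 111120 × 0.4007 ≈ 22.2629 m.
Combining orthogonally: (55.56² + 22.2629²)^½ ≈ 59.8544 m.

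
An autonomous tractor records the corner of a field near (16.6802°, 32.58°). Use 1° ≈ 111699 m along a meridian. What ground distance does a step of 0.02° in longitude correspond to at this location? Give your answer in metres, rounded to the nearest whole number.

2140 metres

At 16.6802° a degree of longitude is 111699 × cos 16.6802° ≈ 106999 m, so 0.02° corresponds to 2139.98 m.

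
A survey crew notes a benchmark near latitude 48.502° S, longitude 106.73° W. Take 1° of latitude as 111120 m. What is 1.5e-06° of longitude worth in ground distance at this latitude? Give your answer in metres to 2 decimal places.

One degree of longitude here spans 111120 × cos 48.502° = 111120 × 0.6626 ≈ 73627.4 m; 1.5e-06° of that is 0.110441 m.

0.11 metres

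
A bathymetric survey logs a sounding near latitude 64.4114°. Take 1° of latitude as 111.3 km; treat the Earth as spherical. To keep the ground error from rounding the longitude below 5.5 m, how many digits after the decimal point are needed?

At 64.4114° one degree of longitude covers 111300 × cos 64.4114° ≈ 111300 × 0.4319 ≈ 48071.2 m.
Rounding to N decimal places gives at most 0.5 × 10⁻ᴺ degrees of error, i.e. 0.5 × 10⁻ᴺ × 48071.2 m.
Setting 24035.6 × 10⁻ᴺ ≤ 5.5 gives 10ᴺ ≥ 4370, i.e. N ≥ 3.64.
At 3 places the error can reach 24 m, but 4 places keeps it to 2.4 m.

4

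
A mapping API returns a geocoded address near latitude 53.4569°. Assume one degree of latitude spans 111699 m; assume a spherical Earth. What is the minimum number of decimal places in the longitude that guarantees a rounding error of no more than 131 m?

3

At 53.4569° one degree of longitude covers 111699 × cos 53.4569° ≈ 111699 × 0.5954 ≈ 66508.6 m.
N decimal places → at most half a unit in the last place, 0.5 × 10⁻ᴺ° = 66508.6/2 × 10⁻ᴺ m.
Need 0.5 × 66508.6 × 10⁻ᴺ ≤ 131 → 10⁻ᴺ ≤ 3.939e-03, so N ≥ 2.40.
N = 2 would give 333 m (too coarse); N = 3 gives 33.3 m ≤ 131 m.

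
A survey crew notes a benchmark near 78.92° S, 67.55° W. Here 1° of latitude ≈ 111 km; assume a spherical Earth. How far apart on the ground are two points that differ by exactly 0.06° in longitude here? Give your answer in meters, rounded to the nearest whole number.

0.06° of longitude at 78.92° is 0.06 × 111000 × cos 78.92° ≈ 0.06 × 21331.9 = 1279.91 m.

1280 meters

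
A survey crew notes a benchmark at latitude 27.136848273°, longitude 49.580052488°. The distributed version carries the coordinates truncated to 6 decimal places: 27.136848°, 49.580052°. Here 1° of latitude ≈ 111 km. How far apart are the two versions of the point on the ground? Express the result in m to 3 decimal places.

Δlat = 27.136848273 − 27.136848 = +0.000000273°; Δlon = 49.580052488 − 49.580052 = +0.000000488°.
North–south shift: 0.000000273 × 111000 = 0.030303 m.
E–W at 27.1368°: 0.000000488° × 111000 × cos 27.1368° = 0.000000488 × 111000 × 0.8899 ≈ 0.0482052 m.
Combined displacement = (0.030303² + 0.0482052²)^½ ≈ 0.0569387 m.

0.057 m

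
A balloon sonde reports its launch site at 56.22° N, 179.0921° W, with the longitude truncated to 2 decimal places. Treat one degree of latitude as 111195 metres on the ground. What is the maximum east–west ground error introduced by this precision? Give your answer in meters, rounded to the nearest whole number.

618 meters

Truncating at 2 decimal places can drop up to a full unit in the last place, so the longitude may be off by as much as 0.01°.
Parallels shrink by cos φ, so at 56.22° a degree of longitude is 111195 × 0.5560 ≈ 61825 m.
Maximum E–W displacement: 0.01 × 61825 = 618.25 m.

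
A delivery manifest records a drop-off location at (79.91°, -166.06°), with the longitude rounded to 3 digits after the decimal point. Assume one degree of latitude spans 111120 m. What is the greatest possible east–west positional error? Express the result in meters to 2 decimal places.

Rounding to 3 decimal places leaves the longitude within ±0.0005° of the true value.
One degree of longitude at 79.91° is 111120 × cos 79.91° ≈ 111120 × 0.1752 = 19467.7 m.
So at most 0.0005° × 19467.7 ≈ 9.73383 m east–west.

9.73 meters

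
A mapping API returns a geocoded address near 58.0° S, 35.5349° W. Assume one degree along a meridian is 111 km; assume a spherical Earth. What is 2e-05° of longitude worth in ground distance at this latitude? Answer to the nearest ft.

4 ft

2e-05° of longitude at 58° is 2e-05 × 111000 × cos 58° ≈ 2e-05 × 58821 = 1.17642 m.
In feet: 1.17642 m ÷ 0.3048 ≈ 3.8596 ft.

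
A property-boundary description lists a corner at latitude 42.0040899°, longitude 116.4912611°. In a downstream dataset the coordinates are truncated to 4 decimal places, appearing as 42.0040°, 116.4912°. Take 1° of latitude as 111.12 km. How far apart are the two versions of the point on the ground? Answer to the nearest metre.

The latitude changed by +0.0000899° and the longitude by +0.0000611°.
N–S: 0.0000899° × 111120 m/° = 9.98969 m.
East–west at this latitude: 0.0000611° × 111120 × cos 42.004° ≈ 0.0000611 × 82573.1 = 5.04521 m.
Distance: √(9.98969² + 5.04521²) ≈ 11.1914 m.

11 metres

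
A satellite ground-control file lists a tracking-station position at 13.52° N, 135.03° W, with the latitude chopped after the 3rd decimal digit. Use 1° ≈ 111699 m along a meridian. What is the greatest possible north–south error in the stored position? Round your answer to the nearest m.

Truncating at 3 decimal places can drop up to a full unit in the last place, so the latitude may be off by as much as 0.001°.
So the N–S error is at most 0.001 × 111699 = 111.699 m.

112 m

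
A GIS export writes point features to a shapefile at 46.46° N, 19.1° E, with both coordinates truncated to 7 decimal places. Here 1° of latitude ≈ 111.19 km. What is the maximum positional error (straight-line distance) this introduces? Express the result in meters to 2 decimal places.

Truncating at 7 decimal places can drop up to a full unit in the last place, so each coordinate may be off by as much as 1e-07°.
North–south component: 1e-07° × 111190 = 0.011119 m.
East–west component at 46.46°: 1e-07° × 111190 × cos 46.46° ≈ 1e-07 × 76594.4 ≈ 0.00765944 m.
Combining orthogonally: (0.011119² + 0.00765944²)^½ ≈ 0.0135018 m.

0.01 meters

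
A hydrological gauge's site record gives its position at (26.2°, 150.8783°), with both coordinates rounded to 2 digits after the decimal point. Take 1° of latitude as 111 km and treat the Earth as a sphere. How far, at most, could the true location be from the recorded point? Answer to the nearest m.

746 m

Rounding to 2 decimal places leaves each coordinate within ±0.005° of the true value.
North–south component: 0.005° × 111000 = 555 m.
East–west component at 26.2°: 0.005° × 111000 × cos 26.2° ≈ 0.005 × 99595.7 ≈ 497.978 m.
The two errors are perpendicular, so the maximum displacement is √(555² + 497.978²) ≈ 745.659 m.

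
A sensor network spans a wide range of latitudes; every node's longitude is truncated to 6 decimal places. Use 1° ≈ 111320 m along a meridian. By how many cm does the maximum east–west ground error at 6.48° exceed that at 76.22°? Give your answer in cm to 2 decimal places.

8.41 cm

Truncating at 6 decimal places can drop up to a full unit in the last place, so the longitude may be off by as much as 1e-06°.
At 6.48°: 1e-06° × 111320 × cos 6.48° = 1e-06 × 111320 × 0.9936 ≈ 0.11061 m.
At 76.22°: 1e-06° × 111320 × cos 76.22° = 1e-06 × 111320 × 0.2382 ≈ 0.026516 m.
Difference: 0.11061 − 0.026516 = 0.084093 m.
That is 0.084093 m = 8.4093 cm.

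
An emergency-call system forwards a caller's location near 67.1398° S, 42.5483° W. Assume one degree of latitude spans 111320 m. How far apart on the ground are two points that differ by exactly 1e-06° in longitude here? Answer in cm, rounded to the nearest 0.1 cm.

4.3 cm

One degree of longitude here spans 111320 × cos 67.1398° = 111320 × 0.3885 ≈ 43246 m; 1e-06° of that is 0.043246 m.
That is 0.043246 m = 4.3246 cm.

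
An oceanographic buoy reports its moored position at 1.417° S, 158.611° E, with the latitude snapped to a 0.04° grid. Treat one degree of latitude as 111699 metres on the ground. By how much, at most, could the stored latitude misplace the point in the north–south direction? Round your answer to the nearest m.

2234 m

With a 0.04° grid the true value lies within half a step, ±0.04°/2 = ±0.02°, of the stored one.
Along the meridian that is 0.02° × 111699 m/° = 2233.98 m.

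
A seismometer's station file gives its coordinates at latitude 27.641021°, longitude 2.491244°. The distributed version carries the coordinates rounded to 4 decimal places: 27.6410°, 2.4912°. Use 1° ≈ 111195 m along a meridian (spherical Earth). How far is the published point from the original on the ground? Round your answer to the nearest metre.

Δlat = 27.641021 − 27.6410 = +0.000021°; Δlon = 2.491244 − 2.4912 = +0.000044°.
North–south shift: 0.000021 × 111195 = 2.3351 m.
E–W at 27.641°: 0.000044° × 111195 × cos 27.641° = 0.000044 × 111195 × 0.8859 ≈ 4.3342 m.
Combined displacement = (2.3351² + 4.3342²)^½ ≈ 4.92321 m.

5 metres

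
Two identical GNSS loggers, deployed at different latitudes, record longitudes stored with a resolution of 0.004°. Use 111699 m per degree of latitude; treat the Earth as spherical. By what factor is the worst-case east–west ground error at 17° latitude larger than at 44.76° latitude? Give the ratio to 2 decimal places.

1.35

With a 0.004° grid the true value lies within half a step, ±0.004°/2 = ±0.002°, of the stored one.
At 17°: 0.002° × 111699 × cos 17° = 0.002 × 111699 × 0.9563 ≈ 213.64 m.
At 44.76°: 0.002° × 111699 × cos 44.76° = 0.002 × 111699 × 0.7101 ≈ 158.63 m.
The ratio reduces to cos 17° / cos 44.76° = 0.9563/0.7101 ≈ 1.3468.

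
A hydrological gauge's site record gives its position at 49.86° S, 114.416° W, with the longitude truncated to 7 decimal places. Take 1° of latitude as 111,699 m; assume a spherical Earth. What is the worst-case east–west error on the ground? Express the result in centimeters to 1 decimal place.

Truncating at 7 decimal places can drop up to a full unit in the last place, so the longitude may be off by as much as 1e-07°.
At latitude 49.86° a degree of longitude spans 111699 m × cos 49.86° = 111699 × 0.6447 ≈ 72007.6 m.
So at most 1e-07° × 72007.6 ≈ 0.00720076 m east–west.
That is 0.00720076 m = 0.72008 cm.

0.7 centimeters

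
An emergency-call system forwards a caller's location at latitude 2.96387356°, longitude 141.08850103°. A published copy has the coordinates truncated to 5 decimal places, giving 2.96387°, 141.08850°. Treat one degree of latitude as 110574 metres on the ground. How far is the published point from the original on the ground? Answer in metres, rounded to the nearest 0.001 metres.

0.410 metres

Δlat = 2.96387356 − 2.96387 = +0.00000356°; Δlon = 141.08850103 − 141.08850 = +0.00000103°.
N–S: 0.00000356° × 110574 m/° = 0.393643 m.
East–west at this latitude: 0.00000103° × 110574 × cos 2.96387° ≈ 0.00000103 × 110426 = 0.113739 m.
Combined displacement = (0.393643² + 0.113739²)^½ ≈ 0.409746 m.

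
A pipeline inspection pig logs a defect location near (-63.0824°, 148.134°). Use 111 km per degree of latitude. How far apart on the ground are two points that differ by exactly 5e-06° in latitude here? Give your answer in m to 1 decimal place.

5e-06° × 111000 m/° = 0.555 m.

0.6 m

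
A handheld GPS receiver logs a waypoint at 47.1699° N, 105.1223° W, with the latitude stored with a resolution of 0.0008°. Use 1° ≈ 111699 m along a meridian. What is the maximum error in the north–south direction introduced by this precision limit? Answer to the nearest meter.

45 meters

With a 0.0008° grid the true value lies within half a step, ±0.0008°/2 = ±0.0004°, of the stored one.
Along the meridian that is 0.0004° × 111699 m/° = 44.6796 m.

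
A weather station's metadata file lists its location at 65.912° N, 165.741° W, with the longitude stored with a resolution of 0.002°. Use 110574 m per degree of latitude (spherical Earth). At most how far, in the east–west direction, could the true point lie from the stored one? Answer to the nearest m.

45 m

With a 0.002° grid the true value lies within half a step, ±0.002°/2 = ±0.001°, of the stored one.
At latitude 65.912° a degree of longitude spans 110574 m × cos 65.912° = 110574 × 0.4081 ≈ 45129.6 m.
Maximum E–W displacement: 0.001 × 45129.6 = 45.1296 m.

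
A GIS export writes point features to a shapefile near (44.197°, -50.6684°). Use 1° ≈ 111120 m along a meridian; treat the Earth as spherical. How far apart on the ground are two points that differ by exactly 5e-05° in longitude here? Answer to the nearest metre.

4 metres

5e-05° of longitude at 44.197° is 5e-05 × 111120 × cos 44.197° ≈ 5e-05 × 79667.2 = 3.98336 m.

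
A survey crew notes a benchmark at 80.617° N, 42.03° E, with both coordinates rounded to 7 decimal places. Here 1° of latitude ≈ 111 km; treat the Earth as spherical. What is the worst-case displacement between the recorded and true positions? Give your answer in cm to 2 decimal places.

Rounding to 7 decimal places leaves each coordinate within ±5e-08° of the true value.
Latitude error → 5e-08 × 111000 = 0.00555 m along the meridian.
E–W at 80.617°: 5e-08° × 111000 × cos 80.617° = 5e-08 × 111000 × 0.1630 ≈ 0.000904834 m.
Combining orthogonally: (0.00555² + 0.000904834²)^½ ≈ 0.00562328 m.
That is 0.00562328 m = 0.56233 cm.

0.56 cm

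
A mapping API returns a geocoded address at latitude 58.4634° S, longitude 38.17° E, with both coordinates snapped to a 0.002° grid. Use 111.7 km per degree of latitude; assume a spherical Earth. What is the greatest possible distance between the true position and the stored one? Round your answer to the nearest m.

126 m

With a 0.002° grid the true value lies within half a step, ±0.002°/2 = ±0.001°, of the stored one.
Latitude error → 0.001 × 111700 = 111.7 m along the meridian.
East–west component at 58.4634°: 0.001° × 111700 × cos 58.4634° ≈ 0.001 × 58423.9 ≈ 58.4239 m.
Worst case both components are at the extreme and orthogonal: √(111.7² + 58.4239²) ≈ 126.057 m.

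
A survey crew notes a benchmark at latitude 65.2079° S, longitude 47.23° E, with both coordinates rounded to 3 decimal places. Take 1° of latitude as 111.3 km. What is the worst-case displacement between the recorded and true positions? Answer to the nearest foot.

Rounding to 3 decimal places leaves each coordinate within ±0.0005° of the true value.
North–south component: 0.0005° × 111300 = 55.65 m.
E–W at 65.2079°: 0.0005° × 111300 × cos 65.2079° = 0.0005 × 111300 × 0.4193 ≈ 23.3355 m.
Combining orthogonally: (55.65² + 23.3355²)^½ ≈ 60.3446 m.
In feet: 60.3446 m ÷ 0.3048 ≈ 197.98 ft.

198 feet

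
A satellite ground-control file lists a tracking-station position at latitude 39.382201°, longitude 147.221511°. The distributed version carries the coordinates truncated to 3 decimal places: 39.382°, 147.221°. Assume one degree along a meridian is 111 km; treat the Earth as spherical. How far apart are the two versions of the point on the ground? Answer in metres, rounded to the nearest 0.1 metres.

Δlat = 39.382201 − 39.382 = +0.000201°; Δlon = 147.221511 − 147.221 = +0.000511°.
N–S: 0.000201° × 111000 m/° = 22.311 m.
E–W at 39.382°: 0.000511° × 111000 × cos 39.382° = 0.000511 × 111000 × 0.7729 ≈ 43.8415 m.
Combined displacement = (22.311² + 43.8415²)^½ ≈ 49.1921 m.

49.2 metres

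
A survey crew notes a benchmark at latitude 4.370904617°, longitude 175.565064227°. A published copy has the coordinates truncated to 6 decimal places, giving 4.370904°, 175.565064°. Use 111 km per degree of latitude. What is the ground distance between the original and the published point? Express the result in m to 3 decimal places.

Δlat = 4.370904617 − 4.370904 = +0.000000617°; Δlon = 175.565064227 − 175.565064 = +0.000000227°.
North–south shift: 0.000000617 × 111000 = 0.068487 m.
East–west at this latitude: 0.000000227° × 111000 × cos 4.3709° ≈ 0.000000227 × 110677 = 0.0251237 m.
Hypotenuse of the two orthogonal shifts: √(0.068487² + 0.0251237²) = 0.0729498 m.

0.073 m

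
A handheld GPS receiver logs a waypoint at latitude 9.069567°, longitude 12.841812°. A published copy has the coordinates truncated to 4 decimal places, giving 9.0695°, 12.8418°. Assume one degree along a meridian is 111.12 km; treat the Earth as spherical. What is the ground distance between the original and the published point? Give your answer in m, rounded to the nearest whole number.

Δlat = 9.069567 − 9.0695 = +0.000067°; Δlon = 12.841812 − 12.8418 = +0.000012°.
North–south shift: 0.000067 × 111120 = 7.44504 m.
East–west at this latitude: 0.000012° × 111120 × cos 9.0695° ≈ 0.000012 × 109731 = 1.31677 m.
Combined displacement = (7.44504² + 1.31677²)^½ ≈ 7.56059 m.

8 m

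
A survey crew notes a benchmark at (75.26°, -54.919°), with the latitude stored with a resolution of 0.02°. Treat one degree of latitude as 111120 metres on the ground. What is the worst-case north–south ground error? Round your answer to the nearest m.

With a 0.02° grid the true value lies within half a step, ±0.02°/2 = ±0.01°, of the stored one.
North–south distance: 0.01° × 111120 m/° = 1111.2 m.

1111 m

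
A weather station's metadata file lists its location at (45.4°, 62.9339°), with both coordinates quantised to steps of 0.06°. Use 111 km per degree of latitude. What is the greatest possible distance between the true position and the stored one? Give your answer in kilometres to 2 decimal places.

4.07 kilometres

With a 0.06° grid the true value lies within half a step, ±0.06°/2 = ±0.03°, of the stored one.
Latitude error → 0.03 × 111000 = 3330 m along the meridian.
E–W at 45.4°: 0.03° × 111000 × cos 45.4° = 0.03 × 111000 × 0.7022 ≈ 2338.17 m.
Worst case both components are at the extreme and orthogonal: √(3330² + 2338.17²) ≈ 4068.9 m.
That is 4068.9 m = 4.0689 km.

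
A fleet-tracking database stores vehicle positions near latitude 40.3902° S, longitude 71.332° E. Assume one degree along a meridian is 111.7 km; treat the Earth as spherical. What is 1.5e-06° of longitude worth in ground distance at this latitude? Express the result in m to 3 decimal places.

0.128 m

At 40.3902° a degree of longitude is 111700 × cos 40.3902° ≈ 85076.2 m, so 1.5e-06° corresponds to 0.127614 m.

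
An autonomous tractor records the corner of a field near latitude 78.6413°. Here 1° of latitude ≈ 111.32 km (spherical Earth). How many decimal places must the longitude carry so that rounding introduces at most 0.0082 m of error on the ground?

At 78.6413° one degree of longitude covers 111320 × cos 78.6413° ≈ 111320 × 0.1970 ≈ 21924.6 m.
Rounding to N decimal places gives at most 0.5 × 10⁻ᴺ degrees of error, i.e. 0.5 × 10⁻ᴺ × 21924.6 m.
Need 0.5 × 21924.6 × 10⁻ᴺ ≤ 0.0082 → 10⁻ᴺ ≤ 7.480e-07, so N ≥ 6.13.
N = 6 would give 0.011 m (too coarse); N = 7 gives 0.0011 m ≤ 0.0082 m.

7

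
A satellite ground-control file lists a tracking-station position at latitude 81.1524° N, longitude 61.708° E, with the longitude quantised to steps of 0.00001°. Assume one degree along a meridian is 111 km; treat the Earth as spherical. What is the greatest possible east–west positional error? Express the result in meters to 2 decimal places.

0.09 meters

With a 0.00001° grid the true value lies within half a step, ±0.00001°/2 = ±5e-06°, of the stored one.
One degree of longitude at 81.1524° is 111000 × cos 81.1524° ≈ 111000 × 0.1538 = 17072.6 m.
East–west error: 5e-06° × 17072.6 m/° ≈ 0.0853628 m.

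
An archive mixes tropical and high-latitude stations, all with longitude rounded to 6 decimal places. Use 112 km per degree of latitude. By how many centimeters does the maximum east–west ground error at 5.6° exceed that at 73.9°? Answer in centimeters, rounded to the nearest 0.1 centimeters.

Rounding to 6 decimal places leaves the longitude within ±5e-07° of the true value.
Error at 5.6° = 5e-07° × 112000 × cos 5.6° ≈ 0.056 × 0.9952 = 0.055733 m.
At 73.9°: 5e-07° × 112000 × cos 73.9° = 5e-07 × 112000 × 0.2773 ≈ 0.01553 m.
So the lower-latitude error exceeds the higher by 0.055733 − 0.01553 = 0.040203 m.
That is 0.0402031 m = 4.0203 cm.

4.0 centimeters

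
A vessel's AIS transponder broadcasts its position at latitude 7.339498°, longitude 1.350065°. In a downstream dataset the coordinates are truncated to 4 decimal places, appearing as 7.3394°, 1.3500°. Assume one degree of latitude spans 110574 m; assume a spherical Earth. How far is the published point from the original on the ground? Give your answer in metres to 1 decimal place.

Δlat = 7.339498 − 7.3394 = +0.000098°; Δlon = 1.350065 − 1.3500 = +0.000065°.
North–south shift: 0.000098 × 110574 = 10.8363 m.
East–west at this latitude: 0.000065° × 110574 × cos 7.3394° ≈ 0.000065 × 109668 = 7.12842 m.
Distance: √(10.8363² + 7.12842²) ≈ 12.9707 m.

13.0 metres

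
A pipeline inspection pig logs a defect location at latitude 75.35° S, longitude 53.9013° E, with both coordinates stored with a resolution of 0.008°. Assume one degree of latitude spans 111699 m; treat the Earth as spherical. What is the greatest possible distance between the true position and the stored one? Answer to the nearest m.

With a 0.008° grid the true value lies within half a step, ±0.008°/2 = ±0.004°, of the stored one.
Latitude error → 0.004 × 111699 = 446.796 m along the meridian.
Longitude error → 0.004 × 111699 × cos 75.35° = 0.004 × 111699 × 0.2529 ≈ 113.001 m.
Worst case both components are at the extreme and orthogonal: √(446.796² + 113.001²) ≈ 460.864 m.

461 m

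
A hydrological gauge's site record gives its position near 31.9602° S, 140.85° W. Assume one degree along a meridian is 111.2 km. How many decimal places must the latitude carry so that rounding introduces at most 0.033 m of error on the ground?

One degree of latitude covers 111200 m.
With N decimal places the half-ulp bound is 0.5·10⁻ᴺ°, or 0.5·10⁻ᴺ × 111200 m on the ground.
Setting 55600 × 10⁻ᴺ ≤ 0.033 gives 10ᴺ ≥ 1.685e+06, i.e. N ≥ 6.23.
So 7 decimal places suffice (0.00556 m); 6 would allow up to 0.0556 m.

7 decimal places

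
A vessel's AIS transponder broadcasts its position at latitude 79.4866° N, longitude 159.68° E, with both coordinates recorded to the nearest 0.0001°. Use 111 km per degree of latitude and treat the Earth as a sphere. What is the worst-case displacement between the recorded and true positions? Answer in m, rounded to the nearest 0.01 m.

Rounding to 4 decimal places leaves each coordinate within ±5e-05° of the true value.
North–south component: 5e-05° × 111000 = 5.55 m.
East–west component at 79.4866°: 5e-05° × 111000 × cos 79.4866° ≈ 5e-05 × 20253.7 ≈ 1.01268 m.
The two errors are perpendicular, so the maximum displacement is √(5.55² + 1.01268²) ≈ 5.64163 m.

5.64 m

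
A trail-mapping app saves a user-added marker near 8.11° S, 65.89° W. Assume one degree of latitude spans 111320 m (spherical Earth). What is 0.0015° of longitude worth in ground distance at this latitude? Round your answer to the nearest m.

0.0015° of longitude at 8.11° is 0.0015 × 111320 × cos 8.11° ≈ 0.0015 × 110207 = 165.31 m.

165 m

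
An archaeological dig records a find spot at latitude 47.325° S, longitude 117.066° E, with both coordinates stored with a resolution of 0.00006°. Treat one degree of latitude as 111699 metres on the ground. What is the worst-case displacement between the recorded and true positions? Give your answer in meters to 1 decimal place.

4.0 meters

With a 0.00006° grid the true value lies within half a step, ±0.00006°/2 = ±3e-05°, of the stored one.
North–south component: 3e-05° × 111699 = 3.35097 m.
Longitude error → 3e-05 × 111699 × cos 47.325° = 3e-05 × 111699 × 0.6778 ≈ 2.27142 m.
The two errors are perpendicular, so the maximum displacement is √(3.35097² + 2.27142²) ≈ 4.04825 m.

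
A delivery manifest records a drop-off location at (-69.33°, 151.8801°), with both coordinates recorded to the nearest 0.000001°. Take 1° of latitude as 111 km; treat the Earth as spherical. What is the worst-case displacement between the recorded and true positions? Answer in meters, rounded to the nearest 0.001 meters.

0.059 meters

Rounding to 6 decimal places leaves each coordinate within ±5e-07° of the true value.
N–S: 5e-07° × 111000 m/° = 0.0555 m.
Longitude error → 5e-07 × 111000 × cos 69.33° = 5e-07 × 111000 × 0.3530 ≈ 0.0195907 m.
Combining orthogonally: (0.0555² + 0.0195907²)^½ ≈ 0.0588561 m.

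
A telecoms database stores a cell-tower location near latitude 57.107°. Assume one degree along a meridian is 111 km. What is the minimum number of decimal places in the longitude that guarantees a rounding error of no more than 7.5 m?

4 decimal places

At 57.107° one degree of longitude covers 111000 × cos 57.107° ≈ 111000 × 0.5431 ≈ 60281 m.
N decimal places → at most half a unit in the last place, 0.5 × 10⁻ᴺ° = 60281/2 × 10⁻ᴺ m.
Need 0.5 × 60281 × 10⁻ᴺ ≤ 7.5 → 10⁻ᴺ ≤ 2.488e-04, so N ≥ 3.60.
N = 3 would give 30.1 m (too coarse); N = 4 gives 3.01 m ≤ 7.5 m.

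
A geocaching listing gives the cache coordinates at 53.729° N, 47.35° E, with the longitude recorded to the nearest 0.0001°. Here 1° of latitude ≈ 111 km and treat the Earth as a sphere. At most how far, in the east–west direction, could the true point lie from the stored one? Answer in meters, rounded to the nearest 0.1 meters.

3.3 meters

Rounding to 4 decimal places leaves the longitude within ±5e-05° of the true value.
One degree of longitude at 53.729° is 111000 × cos 53.729° ≈ 111000 × 0.5916 = 65668.2 m.
Maximum E–W displacement: 5e-05 × 65668.2 = 3.28341 m.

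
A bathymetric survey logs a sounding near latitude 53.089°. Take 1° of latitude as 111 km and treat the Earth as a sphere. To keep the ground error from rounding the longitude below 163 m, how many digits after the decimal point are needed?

3

At 53.089° one degree of longitude covers 111000 × cos 53.089° ≈ 111000 × 0.6006 ≈ 66663.7 m.
Rounding to N decimal places gives at most 0.5 × 10⁻ᴺ degrees of error, i.e. 0.5 × 10⁻ᴺ × 66663.7 m.
Setting 33331.8 × 10⁻ᴺ ≤ 163 gives 10ᴺ ≥ 204.5, i.e. N ≥ 2.31.
N = 2 would give 333 m (too coarse); N = 3 gives 33.3 m ≤ 163 m.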